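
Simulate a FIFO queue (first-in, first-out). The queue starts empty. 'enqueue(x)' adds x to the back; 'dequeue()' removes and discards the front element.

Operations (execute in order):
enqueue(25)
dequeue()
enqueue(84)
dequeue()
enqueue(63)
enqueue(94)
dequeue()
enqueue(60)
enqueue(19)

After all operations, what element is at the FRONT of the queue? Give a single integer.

enqueue(25): queue = [25]
dequeue(): queue = []
enqueue(84): queue = [84]
dequeue(): queue = []
enqueue(63): queue = [63]
enqueue(94): queue = [63, 94]
dequeue(): queue = [94]
enqueue(60): queue = [94, 60]
enqueue(19): queue = [94, 60, 19]

Answer: 94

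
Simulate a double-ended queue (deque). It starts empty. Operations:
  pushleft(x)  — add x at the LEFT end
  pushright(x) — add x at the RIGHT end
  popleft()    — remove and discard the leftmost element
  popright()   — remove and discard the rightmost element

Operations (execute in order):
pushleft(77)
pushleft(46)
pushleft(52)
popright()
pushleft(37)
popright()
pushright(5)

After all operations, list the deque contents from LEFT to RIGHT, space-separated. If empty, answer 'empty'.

Answer: 37 52 5

Derivation:
pushleft(77): [77]
pushleft(46): [46, 77]
pushleft(52): [52, 46, 77]
popright(): [52, 46]
pushleft(37): [37, 52, 46]
popright(): [37, 52]
pushright(5): [37, 52, 5]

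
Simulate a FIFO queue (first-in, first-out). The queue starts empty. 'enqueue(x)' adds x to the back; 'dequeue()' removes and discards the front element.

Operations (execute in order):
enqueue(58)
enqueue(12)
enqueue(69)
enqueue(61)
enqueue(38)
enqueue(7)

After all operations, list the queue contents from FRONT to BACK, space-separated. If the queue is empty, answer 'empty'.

Answer: 58 12 69 61 38 7

Derivation:
enqueue(58): [58]
enqueue(12): [58, 12]
enqueue(69): [58, 12, 69]
enqueue(61): [58, 12, 69, 61]
enqueue(38): [58, 12, 69, 61, 38]
enqueue(7): [58, 12, 69, 61, 38, 7]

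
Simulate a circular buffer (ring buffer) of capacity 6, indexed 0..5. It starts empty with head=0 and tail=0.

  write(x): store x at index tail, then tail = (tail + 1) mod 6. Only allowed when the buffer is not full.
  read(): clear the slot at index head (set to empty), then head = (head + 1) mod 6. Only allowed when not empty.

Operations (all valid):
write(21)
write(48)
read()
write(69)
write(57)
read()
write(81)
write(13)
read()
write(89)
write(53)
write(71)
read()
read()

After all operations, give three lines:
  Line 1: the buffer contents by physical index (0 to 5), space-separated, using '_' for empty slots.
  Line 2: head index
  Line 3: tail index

Answer: 89 53 71 _ _ 13
5
3

Derivation:
write(21): buf=[21 _ _ _ _ _], head=0, tail=1, size=1
write(48): buf=[21 48 _ _ _ _], head=0, tail=2, size=2
read(): buf=[_ 48 _ _ _ _], head=1, tail=2, size=1
write(69): buf=[_ 48 69 _ _ _], head=1, tail=3, size=2
write(57): buf=[_ 48 69 57 _ _], head=1, tail=4, size=3
read(): buf=[_ _ 69 57 _ _], head=2, tail=4, size=2
write(81): buf=[_ _ 69 57 81 _], head=2, tail=5, size=3
write(13): buf=[_ _ 69 57 81 13], head=2, tail=0, size=4
read(): buf=[_ _ _ 57 81 13], head=3, tail=0, size=3
write(89): buf=[89 _ _ 57 81 13], head=3, tail=1, size=4
write(53): buf=[89 53 _ 57 81 13], head=3, tail=2, size=5
write(71): buf=[89 53 71 57 81 13], head=3, tail=3, size=6
read(): buf=[89 53 71 _ 81 13], head=4, tail=3, size=5
read(): buf=[89 53 71 _ _ 13], head=5, tail=3, size=4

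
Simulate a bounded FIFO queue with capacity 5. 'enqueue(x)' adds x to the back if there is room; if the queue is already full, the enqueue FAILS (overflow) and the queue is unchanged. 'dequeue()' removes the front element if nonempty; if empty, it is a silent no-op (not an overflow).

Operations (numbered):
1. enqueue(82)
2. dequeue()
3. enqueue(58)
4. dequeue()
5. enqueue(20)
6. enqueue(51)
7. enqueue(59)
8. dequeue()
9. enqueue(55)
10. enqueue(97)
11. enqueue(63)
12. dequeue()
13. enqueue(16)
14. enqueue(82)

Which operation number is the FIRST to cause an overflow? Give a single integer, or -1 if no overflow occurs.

1. enqueue(82): size=1
2. dequeue(): size=0
3. enqueue(58): size=1
4. dequeue(): size=0
5. enqueue(20): size=1
6. enqueue(51): size=2
7. enqueue(59): size=3
8. dequeue(): size=2
9. enqueue(55): size=3
10. enqueue(97): size=4
11. enqueue(63): size=5
12. dequeue(): size=4
13. enqueue(16): size=5
14. enqueue(82): size=5=cap → OVERFLOW (fail)

Answer: 14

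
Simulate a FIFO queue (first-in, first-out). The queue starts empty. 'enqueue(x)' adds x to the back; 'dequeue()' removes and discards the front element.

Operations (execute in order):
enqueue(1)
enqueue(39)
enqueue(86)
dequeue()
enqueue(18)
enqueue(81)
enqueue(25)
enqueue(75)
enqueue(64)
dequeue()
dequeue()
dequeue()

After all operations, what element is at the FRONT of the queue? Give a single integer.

Answer: 81

Derivation:
enqueue(1): queue = [1]
enqueue(39): queue = [1, 39]
enqueue(86): queue = [1, 39, 86]
dequeue(): queue = [39, 86]
enqueue(18): queue = [39, 86, 18]
enqueue(81): queue = [39, 86, 18, 81]
enqueue(25): queue = [39, 86, 18, 81, 25]
enqueue(75): queue = [39, 86, 18, 81, 25, 75]
enqueue(64): queue = [39, 86, 18, 81, 25, 75, 64]
dequeue(): queue = [86, 18, 81, 25, 75, 64]
dequeue(): queue = [18, 81, 25, 75, 64]
dequeue(): queue = [81, 25, 75, 64]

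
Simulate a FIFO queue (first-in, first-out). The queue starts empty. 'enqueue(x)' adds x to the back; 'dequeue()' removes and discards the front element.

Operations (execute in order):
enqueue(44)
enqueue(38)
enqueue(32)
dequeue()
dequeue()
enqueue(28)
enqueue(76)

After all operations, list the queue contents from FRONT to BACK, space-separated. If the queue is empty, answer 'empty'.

enqueue(44): [44]
enqueue(38): [44, 38]
enqueue(32): [44, 38, 32]
dequeue(): [38, 32]
dequeue(): [32]
enqueue(28): [32, 28]
enqueue(76): [32, 28, 76]

Answer: 32 28 76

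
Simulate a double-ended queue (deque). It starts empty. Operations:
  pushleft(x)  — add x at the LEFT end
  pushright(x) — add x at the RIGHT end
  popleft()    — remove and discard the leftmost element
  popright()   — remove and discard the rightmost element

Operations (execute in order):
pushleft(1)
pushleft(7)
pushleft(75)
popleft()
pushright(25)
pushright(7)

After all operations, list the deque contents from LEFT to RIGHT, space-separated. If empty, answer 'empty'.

pushleft(1): [1]
pushleft(7): [7, 1]
pushleft(75): [75, 7, 1]
popleft(): [7, 1]
pushright(25): [7, 1, 25]
pushright(7): [7, 1, 25, 7]

Answer: 7 1 25 7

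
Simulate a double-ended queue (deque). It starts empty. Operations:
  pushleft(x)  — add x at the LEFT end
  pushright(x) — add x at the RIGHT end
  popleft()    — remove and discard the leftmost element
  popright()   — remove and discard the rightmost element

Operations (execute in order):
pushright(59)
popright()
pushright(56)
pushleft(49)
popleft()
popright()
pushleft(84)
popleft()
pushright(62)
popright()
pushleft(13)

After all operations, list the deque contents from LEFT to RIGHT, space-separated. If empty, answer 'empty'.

Answer: 13

Derivation:
pushright(59): [59]
popright(): []
pushright(56): [56]
pushleft(49): [49, 56]
popleft(): [56]
popright(): []
pushleft(84): [84]
popleft(): []
pushright(62): [62]
popright(): []
pushleft(13): [13]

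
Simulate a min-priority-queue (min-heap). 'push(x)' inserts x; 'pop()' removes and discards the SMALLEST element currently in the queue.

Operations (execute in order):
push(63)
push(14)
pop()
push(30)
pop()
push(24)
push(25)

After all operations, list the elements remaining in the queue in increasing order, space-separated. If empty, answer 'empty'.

push(63): heap contents = [63]
push(14): heap contents = [14, 63]
pop() → 14: heap contents = [63]
push(30): heap contents = [30, 63]
pop() → 30: heap contents = [63]
push(24): heap contents = [24, 63]
push(25): heap contents = [24, 25, 63]

Answer: 24 25 63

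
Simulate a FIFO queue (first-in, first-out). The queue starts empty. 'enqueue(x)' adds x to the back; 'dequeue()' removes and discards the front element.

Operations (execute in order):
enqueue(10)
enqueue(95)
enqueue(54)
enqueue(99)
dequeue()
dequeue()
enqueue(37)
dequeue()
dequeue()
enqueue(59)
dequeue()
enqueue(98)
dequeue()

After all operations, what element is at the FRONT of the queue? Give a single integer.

enqueue(10): queue = [10]
enqueue(95): queue = [10, 95]
enqueue(54): queue = [10, 95, 54]
enqueue(99): queue = [10, 95, 54, 99]
dequeue(): queue = [95, 54, 99]
dequeue(): queue = [54, 99]
enqueue(37): queue = [54, 99, 37]
dequeue(): queue = [99, 37]
dequeue(): queue = [37]
enqueue(59): queue = [37, 59]
dequeue(): queue = [59]
enqueue(98): queue = [59, 98]
dequeue(): queue = [98]

Answer: 98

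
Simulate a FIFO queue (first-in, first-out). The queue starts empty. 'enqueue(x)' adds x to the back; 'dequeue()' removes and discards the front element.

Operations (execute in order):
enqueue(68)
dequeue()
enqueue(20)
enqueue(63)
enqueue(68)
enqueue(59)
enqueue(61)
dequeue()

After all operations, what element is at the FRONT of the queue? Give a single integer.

Answer: 63

Derivation:
enqueue(68): queue = [68]
dequeue(): queue = []
enqueue(20): queue = [20]
enqueue(63): queue = [20, 63]
enqueue(68): queue = [20, 63, 68]
enqueue(59): queue = [20, 63, 68, 59]
enqueue(61): queue = [20, 63, 68, 59, 61]
dequeue(): queue = [63, 68, 59, 61]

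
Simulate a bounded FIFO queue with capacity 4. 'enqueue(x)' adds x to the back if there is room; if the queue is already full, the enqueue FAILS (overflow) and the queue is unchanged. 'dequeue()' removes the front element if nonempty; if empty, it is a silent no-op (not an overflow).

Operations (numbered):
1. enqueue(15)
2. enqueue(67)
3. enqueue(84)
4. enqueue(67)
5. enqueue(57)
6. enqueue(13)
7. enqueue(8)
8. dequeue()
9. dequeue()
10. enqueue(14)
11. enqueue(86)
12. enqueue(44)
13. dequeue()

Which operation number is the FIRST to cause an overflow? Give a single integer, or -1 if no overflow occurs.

Answer: 5

Derivation:
1. enqueue(15): size=1
2. enqueue(67): size=2
3. enqueue(84): size=3
4. enqueue(67): size=4
5. enqueue(57): size=4=cap → OVERFLOW (fail)
6. enqueue(13): size=4=cap → OVERFLOW (fail)
7. enqueue(8): size=4=cap → OVERFLOW (fail)
8. dequeue(): size=3
9. dequeue(): size=2
10. enqueue(14): size=3
11. enqueue(86): size=4
12. enqueue(44): size=4=cap → OVERFLOW (fail)
13. dequeue(): size=3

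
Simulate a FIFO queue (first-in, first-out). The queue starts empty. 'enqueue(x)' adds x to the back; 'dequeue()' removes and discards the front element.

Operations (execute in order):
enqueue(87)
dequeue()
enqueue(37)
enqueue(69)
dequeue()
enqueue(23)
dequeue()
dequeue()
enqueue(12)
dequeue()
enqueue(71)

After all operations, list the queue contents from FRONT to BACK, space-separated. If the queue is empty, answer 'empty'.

enqueue(87): [87]
dequeue(): []
enqueue(37): [37]
enqueue(69): [37, 69]
dequeue(): [69]
enqueue(23): [69, 23]
dequeue(): [23]
dequeue(): []
enqueue(12): [12]
dequeue(): []
enqueue(71): [71]

Answer: 71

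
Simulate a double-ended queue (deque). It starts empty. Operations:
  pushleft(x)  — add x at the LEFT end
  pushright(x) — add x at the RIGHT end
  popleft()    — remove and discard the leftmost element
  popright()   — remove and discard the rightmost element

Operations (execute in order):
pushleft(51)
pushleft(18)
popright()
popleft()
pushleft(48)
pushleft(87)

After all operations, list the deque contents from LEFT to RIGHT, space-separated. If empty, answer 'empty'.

Answer: 87 48

Derivation:
pushleft(51): [51]
pushleft(18): [18, 51]
popright(): [18]
popleft(): []
pushleft(48): [48]
pushleft(87): [87, 48]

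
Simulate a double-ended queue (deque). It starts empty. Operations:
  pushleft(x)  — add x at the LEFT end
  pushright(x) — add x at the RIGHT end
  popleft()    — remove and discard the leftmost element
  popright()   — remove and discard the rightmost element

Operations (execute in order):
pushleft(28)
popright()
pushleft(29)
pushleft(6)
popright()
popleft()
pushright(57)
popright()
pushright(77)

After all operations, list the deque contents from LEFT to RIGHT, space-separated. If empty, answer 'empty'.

pushleft(28): [28]
popright(): []
pushleft(29): [29]
pushleft(6): [6, 29]
popright(): [6]
popleft(): []
pushright(57): [57]
popright(): []
pushright(77): [77]

Answer: 77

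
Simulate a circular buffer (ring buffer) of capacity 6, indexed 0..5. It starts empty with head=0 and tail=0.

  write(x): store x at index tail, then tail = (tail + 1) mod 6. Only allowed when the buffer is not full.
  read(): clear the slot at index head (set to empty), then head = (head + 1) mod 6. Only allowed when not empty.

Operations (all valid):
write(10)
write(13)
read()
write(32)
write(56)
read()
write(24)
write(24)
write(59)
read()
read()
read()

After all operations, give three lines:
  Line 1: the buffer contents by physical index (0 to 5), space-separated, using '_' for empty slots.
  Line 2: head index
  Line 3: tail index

write(10): buf=[10 _ _ _ _ _], head=0, tail=1, size=1
write(13): buf=[10 13 _ _ _ _], head=0, tail=2, size=2
read(): buf=[_ 13 _ _ _ _], head=1, tail=2, size=1
write(32): buf=[_ 13 32 _ _ _], head=1, tail=3, size=2
write(56): buf=[_ 13 32 56 _ _], head=1, tail=4, size=3
read(): buf=[_ _ 32 56 _ _], head=2, tail=4, size=2
write(24): buf=[_ _ 32 56 24 _], head=2, tail=5, size=3
write(24): buf=[_ _ 32 56 24 24], head=2, tail=0, size=4
write(59): buf=[59 _ 32 56 24 24], head=2, tail=1, size=5
read(): buf=[59 _ _ 56 24 24], head=3, tail=1, size=4
read(): buf=[59 _ _ _ 24 24], head=4, tail=1, size=3
read(): buf=[59 _ _ _ _ 24], head=5, tail=1, size=2

Answer: 59 _ _ _ _ 24
5
1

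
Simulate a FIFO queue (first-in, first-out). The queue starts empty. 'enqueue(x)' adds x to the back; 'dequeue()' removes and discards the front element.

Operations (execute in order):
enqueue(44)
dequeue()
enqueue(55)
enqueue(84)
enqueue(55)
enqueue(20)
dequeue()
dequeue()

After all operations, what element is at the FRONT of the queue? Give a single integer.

enqueue(44): queue = [44]
dequeue(): queue = []
enqueue(55): queue = [55]
enqueue(84): queue = [55, 84]
enqueue(55): queue = [55, 84, 55]
enqueue(20): queue = [55, 84, 55, 20]
dequeue(): queue = [84, 55, 20]
dequeue(): queue = [55, 20]

Answer: 55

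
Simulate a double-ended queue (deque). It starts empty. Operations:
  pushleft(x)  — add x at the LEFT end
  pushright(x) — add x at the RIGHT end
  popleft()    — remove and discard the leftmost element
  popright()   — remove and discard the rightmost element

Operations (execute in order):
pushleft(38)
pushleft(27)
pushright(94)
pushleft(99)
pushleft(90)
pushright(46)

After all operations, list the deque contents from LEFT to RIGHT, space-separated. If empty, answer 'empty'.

pushleft(38): [38]
pushleft(27): [27, 38]
pushright(94): [27, 38, 94]
pushleft(99): [99, 27, 38, 94]
pushleft(90): [90, 99, 27, 38, 94]
pushright(46): [90, 99, 27, 38, 94, 46]

Answer: 90 99 27 38 94 46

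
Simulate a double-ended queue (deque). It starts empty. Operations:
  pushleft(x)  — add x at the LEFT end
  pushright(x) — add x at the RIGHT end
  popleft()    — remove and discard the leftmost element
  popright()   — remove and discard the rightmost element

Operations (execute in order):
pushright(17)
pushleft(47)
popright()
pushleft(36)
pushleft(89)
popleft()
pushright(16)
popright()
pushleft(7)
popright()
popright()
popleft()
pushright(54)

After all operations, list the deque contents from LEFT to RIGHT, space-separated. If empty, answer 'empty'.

Answer: 54

Derivation:
pushright(17): [17]
pushleft(47): [47, 17]
popright(): [47]
pushleft(36): [36, 47]
pushleft(89): [89, 36, 47]
popleft(): [36, 47]
pushright(16): [36, 47, 16]
popright(): [36, 47]
pushleft(7): [7, 36, 47]
popright(): [7, 36]
popright(): [7]
popleft(): []
pushright(54): [54]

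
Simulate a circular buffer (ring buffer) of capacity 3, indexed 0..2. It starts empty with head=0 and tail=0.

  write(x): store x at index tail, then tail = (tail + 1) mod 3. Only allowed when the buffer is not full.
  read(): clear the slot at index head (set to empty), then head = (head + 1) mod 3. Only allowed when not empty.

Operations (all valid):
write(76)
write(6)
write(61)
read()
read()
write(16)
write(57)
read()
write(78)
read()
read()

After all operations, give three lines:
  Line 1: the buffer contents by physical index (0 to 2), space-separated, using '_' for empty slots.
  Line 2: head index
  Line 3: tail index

write(76): buf=[76 _ _], head=0, tail=1, size=1
write(6): buf=[76 6 _], head=0, tail=2, size=2
write(61): buf=[76 6 61], head=0, tail=0, size=3
read(): buf=[_ 6 61], head=1, tail=0, size=2
read(): buf=[_ _ 61], head=2, tail=0, size=1
write(16): buf=[16 _ 61], head=2, tail=1, size=2
write(57): buf=[16 57 61], head=2, tail=2, size=3
read(): buf=[16 57 _], head=0, tail=2, size=2
write(78): buf=[16 57 78], head=0, tail=0, size=3
read(): buf=[_ 57 78], head=1, tail=0, size=2
read(): buf=[_ _ 78], head=2, tail=0, size=1

Answer: _ _ 78
2
0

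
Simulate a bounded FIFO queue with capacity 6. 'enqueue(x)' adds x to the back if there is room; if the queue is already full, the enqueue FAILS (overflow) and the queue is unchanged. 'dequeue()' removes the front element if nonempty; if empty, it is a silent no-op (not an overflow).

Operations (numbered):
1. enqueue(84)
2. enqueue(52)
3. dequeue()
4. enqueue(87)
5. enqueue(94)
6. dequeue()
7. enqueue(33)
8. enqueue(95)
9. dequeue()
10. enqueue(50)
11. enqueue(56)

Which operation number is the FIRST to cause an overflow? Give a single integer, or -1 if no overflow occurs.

1. enqueue(84): size=1
2. enqueue(52): size=2
3. dequeue(): size=1
4. enqueue(87): size=2
5. enqueue(94): size=3
6. dequeue(): size=2
7. enqueue(33): size=3
8. enqueue(95): size=4
9. dequeue(): size=3
10. enqueue(50): size=4
11. enqueue(56): size=5

Answer: -1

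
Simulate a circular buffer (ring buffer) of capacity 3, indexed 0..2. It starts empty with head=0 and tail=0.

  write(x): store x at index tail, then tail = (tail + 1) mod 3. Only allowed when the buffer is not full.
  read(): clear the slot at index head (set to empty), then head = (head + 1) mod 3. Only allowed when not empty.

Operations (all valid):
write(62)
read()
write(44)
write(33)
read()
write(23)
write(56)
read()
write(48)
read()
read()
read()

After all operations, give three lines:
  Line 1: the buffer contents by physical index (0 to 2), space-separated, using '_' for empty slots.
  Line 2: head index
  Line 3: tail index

Answer: _ _ _
0
0

Derivation:
write(62): buf=[62 _ _], head=0, tail=1, size=1
read(): buf=[_ _ _], head=1, tail=1, size=0
write(44): buf=[_ 44 _], head=1, tail=2, size=1
write(33): buf=[_ 44 33], head=1, tail=0, size=2
read(): buf=[_ _ 33], head=2, tail=0, size=1
write(23): buf=[23 _ 33], head=2, tail=1, size=2
write(56): buf=[23 56 33], head=2, tail=2, size=3
read(): buf=[23 56 _], head=0, tail=2, size=2
write(48): buf=[23 56 48], head=0, tail=0, size=3
read(): buf=[_ 56 48], head=1, tail=0, size=2
read(): buf=[_ _ 48], head=2, tail=0, size=1
read(): buf=[_ _ _], head=0, tail=0, size=0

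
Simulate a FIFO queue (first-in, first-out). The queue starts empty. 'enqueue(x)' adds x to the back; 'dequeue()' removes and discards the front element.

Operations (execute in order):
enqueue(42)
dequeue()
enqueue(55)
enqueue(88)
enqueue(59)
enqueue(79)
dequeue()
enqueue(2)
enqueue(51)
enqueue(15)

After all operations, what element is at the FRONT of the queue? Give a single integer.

enqueue(42): queue = [42]
dequeue(): queue = []
enqueue(55): queue = [55]
enqueue(88): queue = [55, 88]
enqueue(59): queue = [55, 88, 59]
enqueue(79): queue = [55, 88, 59, 79]
dequeue(): queue = [88, 59, 79]
enqueue(2): queue = [88, 59, 79, 2]
enqueue(51): queue = [88, 59, 79, 2, 51]
enqueue(15): queue = [88, 59, 79, 2, 51, 15]

Answer: 88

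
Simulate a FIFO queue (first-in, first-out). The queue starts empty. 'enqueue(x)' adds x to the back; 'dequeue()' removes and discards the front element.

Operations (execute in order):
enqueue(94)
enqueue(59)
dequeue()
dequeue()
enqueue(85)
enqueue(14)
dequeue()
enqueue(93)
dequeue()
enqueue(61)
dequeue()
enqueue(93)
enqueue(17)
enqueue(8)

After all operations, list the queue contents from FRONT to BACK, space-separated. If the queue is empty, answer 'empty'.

enqueue(94): [94]
enqueue(59): [94, 59]
dequeue(): [59]
dequeue(): []
enqueue(85): [85]
enqueue(14): [85, 14]
dequeue(): [14]
enqueue(93): [14, 93]
dequeue(): [93]
enqueue(61): [93, 61]
dequeue(): [61]
enqueue(93): [61, 93]
enqueue(17): [61, 93, 17]
enqueue(8): [61, 93, 17, 8]

Answer: 61 93 17 8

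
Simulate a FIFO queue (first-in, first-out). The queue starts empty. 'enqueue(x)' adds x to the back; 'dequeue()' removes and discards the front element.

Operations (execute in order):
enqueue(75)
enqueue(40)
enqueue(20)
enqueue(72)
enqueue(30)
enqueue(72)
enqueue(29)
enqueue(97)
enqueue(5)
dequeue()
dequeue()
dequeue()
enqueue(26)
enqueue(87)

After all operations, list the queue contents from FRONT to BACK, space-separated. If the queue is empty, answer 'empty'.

Answer: 72 30 72 29 97 5 26 87

Derivation:
enqueue(75): [75]
enqueue(40): [75, 40]
enqueue(20): [75, 40, 20]
enqueue(72): [75, 40, 20, 72]
enqueue(30): [75, 40, 20, 72, 30]
enqueue(72): [75, 40, 20, 72, 30, 72]
enqueue(29): [75, 40, 20, 72, 30, 72, 29]
enqueue(97): [75, 40, 20, 72, 30, 72, 29, 97]
enqueue(5): [75, 40, 20, 72, 30, 72, 29, 97, 5]
dequeue(): [40, 20, 72, 30, 72, 29, 97, 5]
dequeue(): [20, 72, 30, 72, 29, 97, 5]
dequeue(): [72, 30, 72, 29, 97, 5]
enqueue(26): [72, 30, 72, 29, 97, 5, 26]
enqueue(87): [72, 30, 72, 29, 97, 5, 26, 87]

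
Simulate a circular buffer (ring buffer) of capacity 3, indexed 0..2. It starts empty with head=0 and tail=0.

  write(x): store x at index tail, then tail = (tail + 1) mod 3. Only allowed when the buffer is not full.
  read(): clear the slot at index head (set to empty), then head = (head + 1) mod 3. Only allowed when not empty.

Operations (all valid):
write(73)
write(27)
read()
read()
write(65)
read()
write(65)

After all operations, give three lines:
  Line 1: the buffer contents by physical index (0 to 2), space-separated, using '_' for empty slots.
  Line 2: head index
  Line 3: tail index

write(73): buf=[73 _ _], head=0, tail=1, size=1
write(27): buf=[73 27 _], head=0, tail=2, size=2
read(): buf=[_ 27 _], head=1, tail=2, size=1
read(): buf=[_ _ _], head=2, tail=2, size=0
write(65): buf=[_ _ 65], head=2, tail=0, size=1
read(): buf=[_ _ _], head=0, tail=0, size=0
write(65): buf=[65 _ _], head=0, tail=1, size=1

Answer: 65 _ _
0
1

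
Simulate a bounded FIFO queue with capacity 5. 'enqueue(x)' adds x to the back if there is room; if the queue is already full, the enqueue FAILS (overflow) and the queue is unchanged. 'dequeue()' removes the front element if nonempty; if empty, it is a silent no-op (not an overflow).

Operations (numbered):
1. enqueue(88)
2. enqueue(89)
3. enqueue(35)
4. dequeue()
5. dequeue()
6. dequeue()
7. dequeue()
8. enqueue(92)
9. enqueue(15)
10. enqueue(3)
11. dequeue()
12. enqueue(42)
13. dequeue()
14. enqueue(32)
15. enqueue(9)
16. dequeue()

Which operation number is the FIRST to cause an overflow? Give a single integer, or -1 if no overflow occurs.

Answer: -1

Derivation:
1. enqueue(88): size=1
2. enqueue(89): size=2
3. enqueue(35): size=3
4. dequeue(): size=2
5. dequeue(): size=1
6. dequeue(): size=0
7. dequeue(): empty, no-op, size=0
8. enqueue(92): size=1
9. enqueue(15): size=2
10. enqueue(3): size=3
11. dequeue(): size=2
12. enqueue(42): size=3
13. dequeue(): size=2
14. enqueue(32): size=3
15. enqueue(9): size=4
16. dequeue(): size=3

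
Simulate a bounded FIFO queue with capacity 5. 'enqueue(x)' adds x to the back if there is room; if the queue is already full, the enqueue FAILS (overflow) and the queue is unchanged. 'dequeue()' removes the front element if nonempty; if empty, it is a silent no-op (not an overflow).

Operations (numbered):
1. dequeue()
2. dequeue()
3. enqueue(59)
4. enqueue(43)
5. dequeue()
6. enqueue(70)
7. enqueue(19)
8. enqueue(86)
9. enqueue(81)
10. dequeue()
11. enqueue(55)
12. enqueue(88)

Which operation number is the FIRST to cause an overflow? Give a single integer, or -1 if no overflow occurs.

1. dequeue(): empty, no-op, size=0
2. dequeue(): empty, no-op, size=0
3. enqueue(59): size=1
4. enqueue(43): size=2
5. dequeue(): size=1
6. enqueue(70): size=2
7. enqueue(19): size=3
8. enqueue(86): size=4
9. enqueue(81): size=5
10. dequeue(): size=4
11. enqueue(55): size=5
12. enqueue(88): size=5=cap → OVERFLOW (fail)

Answer: 12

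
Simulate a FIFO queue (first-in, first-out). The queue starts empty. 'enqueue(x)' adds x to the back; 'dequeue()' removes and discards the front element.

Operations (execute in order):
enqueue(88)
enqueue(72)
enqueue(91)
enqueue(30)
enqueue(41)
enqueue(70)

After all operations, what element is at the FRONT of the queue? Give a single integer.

enqueue(88): queue = [88]
enqueue(72): queue = [88, 72]
enqueue(91): queue = [88, 72, 91]
enqueue(30): queue = [88, 72, 91, 30]
enqueue(41): queue = [88, 72, 91, 30, 41]
enqueue(70): queue = [88, 72, 91, 30, 41, 70]

Answer: 88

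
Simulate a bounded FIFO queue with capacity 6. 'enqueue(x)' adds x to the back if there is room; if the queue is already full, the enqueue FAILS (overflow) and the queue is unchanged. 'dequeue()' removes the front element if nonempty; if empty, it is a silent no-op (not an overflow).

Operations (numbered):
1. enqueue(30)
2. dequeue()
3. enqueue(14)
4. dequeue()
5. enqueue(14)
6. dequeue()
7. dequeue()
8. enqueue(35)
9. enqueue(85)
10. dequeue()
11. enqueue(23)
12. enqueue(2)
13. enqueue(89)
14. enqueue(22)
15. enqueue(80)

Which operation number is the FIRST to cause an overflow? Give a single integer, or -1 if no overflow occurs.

1. enqueue(30): size=1
2. dequeue(): size=0
3. enqueue(14): size=1
4. dequeue(): size=0
5. enqueue(14): size=1
6. dequeue(): size=0
7. dequeue(): empty, no-op, size=0
8. enqueue(35): size=1
9. enqueue(85): size=2
10. dequeue(): size=1
11. enqueue(23): size=2
12. enqueue(2): size=3
13. enqueue(89): size=4
14. enqueue(22): size=5
15. enqueue(80): size=6

Answer: -1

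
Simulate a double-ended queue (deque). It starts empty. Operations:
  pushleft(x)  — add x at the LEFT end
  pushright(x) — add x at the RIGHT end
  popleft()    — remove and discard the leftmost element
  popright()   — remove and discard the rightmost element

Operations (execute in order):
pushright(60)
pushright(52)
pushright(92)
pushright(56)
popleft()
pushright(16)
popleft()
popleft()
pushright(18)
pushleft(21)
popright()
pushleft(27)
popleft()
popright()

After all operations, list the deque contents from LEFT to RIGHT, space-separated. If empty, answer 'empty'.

Answer: 21 56

Derivation:
pushright(60): [60]
pushright(52): [60, 52]
pushright(92): [60, 52, 92]
pushright(56): [60, 52, 92, 56]
popleft(): [52, 92, 56]
pushright(16): [52, 92, 56, 16]
popleft(): [92, 56, 16]
popleft(): [56, 16]
pushright(18): [56, 16, 18]
pushleft(21): [21, 56, 16, 18]
popright(): [21, 56, 16]
pushleft(27): [27, 21, 56, 16]
popleft(): [21, 56, 16]
popright(): [21, 56]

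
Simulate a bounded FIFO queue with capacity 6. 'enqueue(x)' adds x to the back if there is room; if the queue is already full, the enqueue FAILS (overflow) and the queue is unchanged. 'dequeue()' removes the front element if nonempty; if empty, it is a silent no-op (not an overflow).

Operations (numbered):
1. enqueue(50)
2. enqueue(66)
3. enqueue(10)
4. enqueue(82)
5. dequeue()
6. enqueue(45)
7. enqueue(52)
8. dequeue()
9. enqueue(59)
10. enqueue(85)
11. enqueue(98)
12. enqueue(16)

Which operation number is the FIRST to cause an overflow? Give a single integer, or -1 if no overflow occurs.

Answer: 11

Derivation:
1. enqueue(50): size=1
2. enqueue(66): size=2
3. enqueue(10): size=3
4. enqueue(82): size=4
5. dequeue(): size=3
6. enqueue(45): size=4
7. enqueue(52): size=5
8. dequeue(): size=4
9. enqueue(59): size=5
10. enqueue(85): size=6
11. enqueue(98): size=6=cap → OVERFLOW (fail)
12. enqueue(16): size=6=cap → OVERFLOW (fail)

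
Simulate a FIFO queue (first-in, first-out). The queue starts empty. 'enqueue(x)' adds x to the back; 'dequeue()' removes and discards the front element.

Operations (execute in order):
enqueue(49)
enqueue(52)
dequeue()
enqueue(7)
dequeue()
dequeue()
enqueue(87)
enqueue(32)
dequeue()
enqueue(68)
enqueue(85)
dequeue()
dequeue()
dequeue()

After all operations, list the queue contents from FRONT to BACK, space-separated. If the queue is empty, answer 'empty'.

Answer: empty

Derivation:
enqueue(49): [49]
enqueue(52): [49, 52]
dequeue(): [52]
enqueue(7): [52, 7]
dequeue(): [7]
dequeue(): []
enqueue(87): [87]
enqueue(32): [87, 32]
dequeue(): [32]
enqueue(68): [32, 68]
enqueue(85): [32, 68, 85]
dequeue(): [68, 85]
dequeue(): [85]
dequeue(): []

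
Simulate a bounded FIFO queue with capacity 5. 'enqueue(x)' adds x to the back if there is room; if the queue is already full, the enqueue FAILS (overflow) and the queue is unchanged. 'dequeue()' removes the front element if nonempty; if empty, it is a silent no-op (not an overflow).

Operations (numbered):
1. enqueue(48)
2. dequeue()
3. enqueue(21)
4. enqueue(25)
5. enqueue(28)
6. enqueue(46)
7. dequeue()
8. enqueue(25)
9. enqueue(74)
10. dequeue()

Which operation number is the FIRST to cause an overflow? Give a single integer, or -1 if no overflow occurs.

Answer: -1

Derivation:
1. enqueue(48): size=1
2. dequeue(): size=0
3. enqueue(21): size=1
4. enqueue(25): size=2
5. enqueue(28): size=3
6. enqueue(46): size=4
7. dequeue(): size=3
8. enqueue(25): size=4
9. enqueue(74): size=5
10. dequeue(): size=4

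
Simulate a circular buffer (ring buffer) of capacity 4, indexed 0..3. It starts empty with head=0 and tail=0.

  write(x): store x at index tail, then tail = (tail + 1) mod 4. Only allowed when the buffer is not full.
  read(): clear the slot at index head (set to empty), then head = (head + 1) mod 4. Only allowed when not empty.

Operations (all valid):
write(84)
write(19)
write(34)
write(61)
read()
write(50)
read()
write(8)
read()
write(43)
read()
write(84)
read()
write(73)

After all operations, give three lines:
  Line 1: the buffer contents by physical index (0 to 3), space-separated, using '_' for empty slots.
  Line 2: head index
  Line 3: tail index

Answer: 73 8 43 84
1
1

Derivation:
write(84): buf=[84 _ _ _], head=0, tail=1, size=1
write(19): buf=[84 19 _ _], head=0, tail=2, size=2
write(34): buf=[84 19 34 _], head=0, tail=3, size=3
write(61): buf=[84 19 34 61], head=0, tail=0, size=4
read(): buf=[_ 19 34 61], head=1, tail=0, size=3
write(50): buf=[50 19 34 61], head=1, tail=1, size=4
read(): buf=[50 _ 34 61], head=2, tail=1, size=3
write(8): buf=[50 8 34 61], head=2, tail=2, size=4
read(): buf=[50 8 _ 61], head=3, tail=2, size=3
write(43): buf=[50 8 43 61], head=3, tail=3, size=4
read(): buf=[50 8 43 _], head=0, tail=3, size=3
write(84): buf=[50 8 43 84], head=0, tail=0, size=4
read(): buf=[_ 8 43 84], head=1, tail=0, size=3
write(73): buf=[73 8 43 84], head=1, tail=1, size=4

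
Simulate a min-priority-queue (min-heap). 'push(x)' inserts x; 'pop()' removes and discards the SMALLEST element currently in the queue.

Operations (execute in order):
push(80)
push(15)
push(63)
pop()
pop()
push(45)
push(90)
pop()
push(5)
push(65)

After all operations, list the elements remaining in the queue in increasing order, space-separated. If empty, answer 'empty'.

push(80): heap contents = [80]
push(15): heap contents = [15, 80]
push(63): heap contents = [15, 63, 80]
pop() → 15: heap contents = [63, 80]
pop() → 63: heap contents = [80]
push(45): heap contents = [45, 80]
push(90): heap contents = [45, 80, 90]
pop() → 45: heap contents = [80, 90]
push(5): heap contents = [5, 80, 90]
push(65): heap contents = [5, 65, 80, 90]

Answer: 5 65 80 90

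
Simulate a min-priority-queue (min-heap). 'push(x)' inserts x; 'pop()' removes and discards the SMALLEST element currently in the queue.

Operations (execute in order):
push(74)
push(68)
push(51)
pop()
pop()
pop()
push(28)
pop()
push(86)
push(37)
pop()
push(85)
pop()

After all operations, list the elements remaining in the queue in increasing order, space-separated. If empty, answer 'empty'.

push(74): heap contents = [74]
push(68): heap contents = [68, 74]
push(51): heap contents = [51, 68, 74]
pop() → 51: heap contents = [68, 74]
pop() → 68: heap contents = [74]
pop() → 74: heap contents = []
push(28): heap contents = [28]
pop() → 28: heap contents = []
push(86): heap contents = [86]
push(37): heap contents = [37, 86]
pop() → 37: heap contents = [86]
push(85): heap contents = [85, 86]
pop() → 85: heap contents = [86]

Answer: 86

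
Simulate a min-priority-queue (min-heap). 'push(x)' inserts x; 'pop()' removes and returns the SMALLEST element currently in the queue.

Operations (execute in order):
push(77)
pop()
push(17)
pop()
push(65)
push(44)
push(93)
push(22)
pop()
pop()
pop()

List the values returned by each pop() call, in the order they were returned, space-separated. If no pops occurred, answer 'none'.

push(77): heap contents = [77]
pop() → 77: heap contents = []
push(17): heap contents = [17]
pop() → 17: heap contents = []
push(65): heap contents = [65]
push(44): heap contents = [44, 65]
push(93): heap contents = [44, 65, 93]
push(22): heap contents = [22, 44, 65, 93]
pop() → 22: heap contents = [44, 65, 93]
pop() → 44: heap contents = [65, 93]
pop() → 65: heap contents = [93]

Answer: 77 17 22 44 65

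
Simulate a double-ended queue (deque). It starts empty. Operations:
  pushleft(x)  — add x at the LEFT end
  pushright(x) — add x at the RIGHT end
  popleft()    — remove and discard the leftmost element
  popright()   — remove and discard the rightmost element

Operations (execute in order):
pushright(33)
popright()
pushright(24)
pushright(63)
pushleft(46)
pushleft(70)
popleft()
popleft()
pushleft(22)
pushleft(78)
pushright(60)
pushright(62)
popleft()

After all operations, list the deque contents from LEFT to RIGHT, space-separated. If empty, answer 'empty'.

Answer: 22 24 63 60 62

Derivation:
pushright(33): [33]
popright(): []
pushright(24): [24]
pushright(63): [24, 63]
pushleft(46): [46, 24, 63]
pushleft(70): [70, 46, 24, 63]
popleft(): [46, 24, 63]
popleft(): [24, 63]
pushleft(22): [22, 24, 63]
pushleft(78): [78, 22, 24, 63]
pushright(60): [78, 22, 24, 63, 60]
pushright(62): [78, 22, 24, 63, 60, 62]
popleft(): [22, 24, 63, 60, 62]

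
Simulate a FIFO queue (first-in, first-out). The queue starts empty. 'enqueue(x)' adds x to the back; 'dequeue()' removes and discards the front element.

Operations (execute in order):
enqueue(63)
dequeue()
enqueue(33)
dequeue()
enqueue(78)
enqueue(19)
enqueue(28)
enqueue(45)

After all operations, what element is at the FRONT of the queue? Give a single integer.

enqueue(63): queue = [63]
dequeue(): queue = []
enqueue(33): queue = [33]
dequeue(): queue = []
enqueue(78): queue = [78]
enqueue(19): queue = [78, 19]
enqueue(28): queue = [78, 19, 28]
enqueue(45): queue = [78, 19, 28, 45]

Answer: 78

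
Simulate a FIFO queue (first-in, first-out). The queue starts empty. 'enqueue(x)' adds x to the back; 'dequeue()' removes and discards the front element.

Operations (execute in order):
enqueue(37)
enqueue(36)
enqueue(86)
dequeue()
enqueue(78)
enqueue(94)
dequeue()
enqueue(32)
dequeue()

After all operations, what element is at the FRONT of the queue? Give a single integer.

enqueue(37): queue = [37]
enqueue(36): queue = [37, 36]
enqueue(86): queue = [37, 36, 86]
dequeue(): queue = [36, 86]
enqueue(78): queue = [36, 86, 78]
enqueue(94): queue = [36, 86, 78, 94]
dequeue(): queue = [86, 78, 94]
enqueue(32): queue = [86, 78, 94, 32]
dequeue(): queue = [78, 94, 32]

Answer: 78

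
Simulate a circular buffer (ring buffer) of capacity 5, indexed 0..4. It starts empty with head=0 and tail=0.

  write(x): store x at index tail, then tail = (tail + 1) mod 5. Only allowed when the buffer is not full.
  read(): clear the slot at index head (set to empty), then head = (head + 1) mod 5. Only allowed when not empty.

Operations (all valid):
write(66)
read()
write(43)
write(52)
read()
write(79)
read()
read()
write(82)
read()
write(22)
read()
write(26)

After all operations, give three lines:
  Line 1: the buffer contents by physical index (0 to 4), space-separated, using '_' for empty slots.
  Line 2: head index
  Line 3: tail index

write(66): buf=[66 _ _ _ _], head=0, tail=1, size=1
read(): buf=[_ _ _ _ _], head=1, tail=1, size=0
write(43): buf=[_ 43 _ _ _], head=1, tail=2, size=1
write(52): buf=[_ 43 52 _ _], head=1, tail=3, size=2
read(): buf=[_ _ 52 _ _], head=2, tail=3, size=1
write(79): buf=[_ _ 52 79 _], head=2, tail=4, size=2
read(): buf=[_ _ _ 79 _], head=3, tail=4, size=1
read(): buf=[_ _ _ _ _], head=4, tail=4, size=0
write(82): buf=[_ _ _ _ 82], head=4, tail=0, size=1
read(): buf=[_ _ _ _ _], head=0, tail=0, size=0
write(22): buf=[22 _ _ _ _], head=0, tail=1, size=1
read(): buf=[_ _ _ _ _], head=1, tail=1, size=0
write(26): buf=[_ 26 _ _ _], head=1, tail=2, size=1

Answer: _ 26 _ _ _
1
2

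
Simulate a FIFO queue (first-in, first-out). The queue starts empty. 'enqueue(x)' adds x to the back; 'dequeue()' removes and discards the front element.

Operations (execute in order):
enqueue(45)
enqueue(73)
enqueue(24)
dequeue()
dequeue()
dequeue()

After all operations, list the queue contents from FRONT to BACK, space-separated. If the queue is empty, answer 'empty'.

enqueue(45): [45]
enqueue(73): [45, 73]
enqueue(24): [45, 73, 24]
dequeue(): [73, 24]
dequeue(): [24]
dequeue(): []

Answer: empty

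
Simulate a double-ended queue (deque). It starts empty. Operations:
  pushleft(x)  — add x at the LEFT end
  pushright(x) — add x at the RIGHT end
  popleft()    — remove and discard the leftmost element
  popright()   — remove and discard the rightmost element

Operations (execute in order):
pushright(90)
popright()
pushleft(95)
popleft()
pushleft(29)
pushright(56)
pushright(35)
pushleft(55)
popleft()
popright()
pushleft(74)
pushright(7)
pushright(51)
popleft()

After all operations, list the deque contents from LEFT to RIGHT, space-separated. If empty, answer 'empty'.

pushright(90): [90]
popright(): []
pushleft(95): [95]
popleft(): []
pushleft(29): [29]
pushright(56): [29, 56]
pushright(35): [29, 56, 35]
pushleft(55): [55, 29, 56, 35]
popleft(): [29, 56, 35]
popright(): [29, 56]
pushleft(74): [74, 29, 56]
pushright(7): [74, 29, 56, 7]
pushright(51): [74, 29, 56, 7, 51]
popleft(): [29, 56, 7, 51]

Answer: 29 56 7 51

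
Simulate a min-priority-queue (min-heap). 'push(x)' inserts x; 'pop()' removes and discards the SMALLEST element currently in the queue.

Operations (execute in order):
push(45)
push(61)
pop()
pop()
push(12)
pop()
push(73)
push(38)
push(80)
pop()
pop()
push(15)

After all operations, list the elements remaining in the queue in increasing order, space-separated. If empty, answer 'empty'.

push(45): heap contents = [45]
push(61): heap contents = [45, 61]
pop() → 45: heap contents = [61]
pop() → 61: heap contents = []
push(12): heap contents = [12]
pop() → 12: heap contents = []
push(73): heap contents = [73]
push(38): heap contents = [38, 73]
push(80): heap contents = [38, 73, 80]
pop() → 38: heap contents = [73, 80]
pop() → 73: heap contents = [80]
push(15): heap contents = [15, 80]

Answer: 15 80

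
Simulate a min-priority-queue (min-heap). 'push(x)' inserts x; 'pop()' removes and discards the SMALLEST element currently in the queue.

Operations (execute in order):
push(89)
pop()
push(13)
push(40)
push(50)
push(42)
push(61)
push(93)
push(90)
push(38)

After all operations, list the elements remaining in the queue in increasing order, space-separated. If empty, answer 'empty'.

push(89): heap contents = [89]
pop() → 89: heap contents = []
push(13): heap contents = [13]
push(40): heap contents = [13, 40]
push(50): heap contents = [13, 40, 50]
push(42): heap contents = [13, 40, 42, 50]
push(61): heap contents = [13, 40, 42, 50, 61]
push(93): heap contents = [13, 40, 42, 50, 61, 93]
push(90): heap contents = [13, 40, 42, 50, 61, 90, 93]
push(38): heap contents = [13, 38, 40, 42, 50, 61, 90, 93]

Answer: 13 38 40 42 50 61 90 93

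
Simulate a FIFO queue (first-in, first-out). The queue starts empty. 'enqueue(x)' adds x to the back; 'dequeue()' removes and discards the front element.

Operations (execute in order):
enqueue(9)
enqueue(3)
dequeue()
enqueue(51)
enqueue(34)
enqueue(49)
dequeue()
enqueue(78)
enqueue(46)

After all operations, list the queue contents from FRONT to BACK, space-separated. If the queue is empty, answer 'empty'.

Answer: 51 34 49 78 46

Derivation:
enqueue(9): [9]
enqueue(3): [9, 3]
dequeue(): [3]
enqueue(51): [3, 51]
enqueue(34): [3, 51, 34]
enqueue(49): [3, 51, 34, 49]
dequeue(): [51, 34, 49]
enqueue(78): [51, 34, 49, 78]
enqueue(46): [51, 34, 49, 78, 46]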